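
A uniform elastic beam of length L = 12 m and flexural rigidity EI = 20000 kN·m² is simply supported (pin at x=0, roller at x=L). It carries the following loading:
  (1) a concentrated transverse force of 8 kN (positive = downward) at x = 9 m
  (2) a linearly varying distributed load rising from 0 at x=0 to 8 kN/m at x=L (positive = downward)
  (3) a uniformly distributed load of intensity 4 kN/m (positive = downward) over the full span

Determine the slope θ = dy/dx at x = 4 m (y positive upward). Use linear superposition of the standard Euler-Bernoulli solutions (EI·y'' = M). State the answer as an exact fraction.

θ(4) = -14201/900000 rad

Load 1 — point force P=8 kN at a=9 m (b=L-a=3):
  θ_1 = -Pb(L²-b²-3x²)/(6LEI)  [x≤a] = -8·3·(12²-3²-3·4²)/(6·12·20000) = -29/20000 rad
Load 2 — triangular load w₀=8 kN/m (0→w₀ over full span):
  θ_2 = -w₀(7L⁴-30L²x²+15x⁴)/(360LEI) = -8·(7·12⁴-30·12²·4²+15·4⁴)/(360·12·20000) = -208/28125 rad
Load 3 — uniform load w=4 kN/m over full span:
  θ_3 = -w(L³-6Lx²+4x³)/(24EI) = -4·(12³-6·12·4²+4·4³)/(24·20000) = -13/1875 rad
Superposition: θ = Σ θ_i = -14201/900000 rad ≈ -0.015779 rad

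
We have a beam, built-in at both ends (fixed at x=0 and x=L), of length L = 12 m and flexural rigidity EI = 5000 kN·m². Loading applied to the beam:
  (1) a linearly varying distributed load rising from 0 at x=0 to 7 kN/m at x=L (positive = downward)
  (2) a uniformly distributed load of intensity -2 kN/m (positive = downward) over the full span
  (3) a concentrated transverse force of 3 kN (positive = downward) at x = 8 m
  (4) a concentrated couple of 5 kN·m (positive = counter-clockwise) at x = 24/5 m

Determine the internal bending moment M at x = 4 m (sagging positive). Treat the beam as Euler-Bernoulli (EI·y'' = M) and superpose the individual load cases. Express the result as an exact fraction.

M(4) = 217/45 kN·m

Load 1 — triangular load w₀=7 kN/m (0→w₀ over full span):
  M_1 = 3w₀Lx/20 - w₀L²/30 - w₀x³/(6L) = 3·7·12·4/20 - 7·12²/30 - 7·4³/(6·12) = 476/45 kN·m
Load 2 — uniform load w=-2 kN/m over full span:
  M_2 = wLx/2 - wL²/12 - wx²/2 = (-2)·12·4/2 - (-2)·12²/12 - (-2)·4²/2 = -8 kN·m
Load 3 — point force P=3 kN at a=8 m (b=L-a=4):
  M_3 = Pb²(3a+b)x/L³ - Pab²/L²  [x≤a] = 3·4²·(3·8+4)·4/12³ - 3·8·4²/12² = 4/9 kN·m
Load 4 — applied couple M₀=5 kN·m at a=24/5 m (b=L-a=36/5):
  M_4 = R_Ax - M_A  [x≤a] with R_A=3/5, M_A=3/5 = (3/5)·4 - (3/5) = 9/5 kN·m
Superposition: M = Σ M_i = 217/45 kN·m ≈ 4.822222 kN·m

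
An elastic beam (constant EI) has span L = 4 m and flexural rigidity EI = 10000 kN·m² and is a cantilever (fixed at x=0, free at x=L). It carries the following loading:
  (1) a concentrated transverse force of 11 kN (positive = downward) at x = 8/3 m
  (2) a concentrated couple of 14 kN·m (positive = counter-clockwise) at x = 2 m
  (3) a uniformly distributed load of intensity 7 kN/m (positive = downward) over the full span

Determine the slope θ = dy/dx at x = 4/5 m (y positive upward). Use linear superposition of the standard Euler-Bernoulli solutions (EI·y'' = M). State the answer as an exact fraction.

θ(4/5) = -353/78125 rad

Load 1 — point force P=11 kN at a=8/3 m (b=L-a=4/3):
  θ_1 = -Px(2a-x)/(2EI)  [x≤a] = -11·(4/5)·(2·(8/3)-(4/5))/(2·10000) = -187/93750 rad
Load 2 — applied couple M₀=14 kN·m at a=2 m (b=L-a=2):
  θ_2 = M₀x/EI  [x≤a] = 14·(4/5)/10000 = 7/6250 rad
Load 3 — uniform load w=7 kN/m over full span:
  θ_3 = -wx(x²-3Lx+3L²)/(6EI) = -7·(4/5)·((4/5)²-3·4·(4/5)+3·4²)/(6·10000) = -854/234375 rad
Superposition: θ = Σ θ_i = -353/78125 rad ≈ -0.004518 rad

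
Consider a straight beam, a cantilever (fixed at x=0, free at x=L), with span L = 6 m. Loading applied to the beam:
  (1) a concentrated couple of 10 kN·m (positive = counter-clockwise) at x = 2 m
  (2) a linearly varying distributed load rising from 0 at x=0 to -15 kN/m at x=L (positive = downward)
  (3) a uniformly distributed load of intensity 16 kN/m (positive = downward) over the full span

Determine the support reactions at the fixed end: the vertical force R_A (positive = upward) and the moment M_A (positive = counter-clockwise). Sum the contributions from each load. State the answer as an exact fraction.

Load 1 — applied couple M₀=10 kN·m at a=2 m (b=L-a=4):
  R_A = 0 kN
  M_A = -M₀ = -10 kN·m
Load 2 — triangular load w₀=-15 kN/m (0→w₀ over full span):
  R_A = w₀L/2 = (-15)·6/2 = -45 kN
  M_A = w₀L²/3 = (-15)·6²/3 = -180 kN·m
Load 3 — uniform load w=16 kN/m over full span:
  R_A = wL = 16·6 = 96 kN
  M_A = wL²/2 = 16·6²/2 = 288 kN·m
Superposition: R_A = 51 kN, M_A = 98 kN·m

R_A = 51 kN, M_A = 98 kN·m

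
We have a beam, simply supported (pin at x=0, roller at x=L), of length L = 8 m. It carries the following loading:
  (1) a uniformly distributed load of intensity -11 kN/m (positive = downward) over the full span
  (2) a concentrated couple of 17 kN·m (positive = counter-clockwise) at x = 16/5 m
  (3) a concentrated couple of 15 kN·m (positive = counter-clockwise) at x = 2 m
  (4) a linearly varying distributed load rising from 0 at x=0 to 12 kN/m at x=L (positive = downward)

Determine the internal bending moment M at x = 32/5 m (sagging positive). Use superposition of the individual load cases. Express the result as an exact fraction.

M(32/5) = -3232/125 kN·m

Load 1 — uniform load w=-11 kN/m over full span:
  M_1 = wx(L-x)/2 = (-11)·(32/5)·(8-(32/5))/2 = -1408/25 kN·m
Load 2 — applied couple M₀=17 kN·m at a=16/5 m (b=L-a=24/5):
  M_2 = M₀x/L - M₀  [x>a] = 17·(32/5)/8 - 17 = -17/5 kN·m
Load 3 — applied couple M₀=15 kN·m at a=2 m (b=L-a=6):
  M_3 = M₀x/L - M₀  [x>a] = 15·(32/5)/8 - 15 = -3 kN·m
Load 4 — triangular load w₀=12 kN/m (0→w₀ over full span):
  M_4 = w₀Lx/6 - w₀x³/(6L) = 12·8·(32/5)/6 - 12·(32/5)³/(6·8) = 4608/125 kN·m
Superposition: M = Σ M_i = -3232/125 kN·m ≈ -25.856000 kN·m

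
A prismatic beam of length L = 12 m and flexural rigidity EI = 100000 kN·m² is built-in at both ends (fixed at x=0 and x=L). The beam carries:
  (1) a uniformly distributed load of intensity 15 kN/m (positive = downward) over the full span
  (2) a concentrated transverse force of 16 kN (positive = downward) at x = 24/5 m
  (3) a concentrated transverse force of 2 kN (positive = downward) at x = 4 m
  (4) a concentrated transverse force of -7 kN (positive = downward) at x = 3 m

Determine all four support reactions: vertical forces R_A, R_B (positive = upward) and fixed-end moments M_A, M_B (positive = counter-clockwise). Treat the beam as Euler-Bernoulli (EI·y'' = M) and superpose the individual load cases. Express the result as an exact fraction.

Load 1 — uniform load w=15 kN/m over full span:
  R_A = wL/2 = 15·12/2 = 90 kN
  M_A = wL²/12 = 15·12²/12 = 180 kN·m
  R_B = wL/2 = 15·12/2 = 90 kN
  M_B = -wL²/12 = -15·12²/12 = -180 kN·m
Load 2 — point force P=16 kN at a=24/5 m (b=L-a=36/5):
  R_A = Pb²(3a+b)/L³ = 16·(36/5)²·(3·(24/5)+(36/5))/12³ = 1296/125 kN
  M_A = Pab²/L² = 16·(24/5)·(36/5)²/12² = 3456/125 kN·m
  R_B = Pa²(a+3b)/L³ = 16·(24/5)²·((24/5)+3·(36/5))/12³ = 704/125 kN
  M_B = -Pa²b/L² = -16·(24/5)²·(36/5)/12² = -2304/125 kN·m
Load 3 — point force P=2 kN at a=4 m (b=L-a=8):
  R_A = Pb²(3a+b)/L³ = 2·8²·(3·4+8)/12³ = 40/27 kN
  M_A = Pab²/L² = 2·4·8²/12² = 32/9 kN·m
  R_B = Pa²(a+3b)/L³ = 2·4²·(4+3·8)/12³ = 14/27 kN
  M_B = -Pa²b/L² = -2·4²·8/12² = -16/9 kN·m
Load 4 — point force P=-7 kN at a=3 m (b=L-a=9):
  R_A = Pb²(3a+b)/L³ = (-7)·9²·(3·3+9)/12³ = -189/32 kN
  M_A = Pab²/L² = (-7)·3·9²/12² = -189/16 kN·m
  R_B = Pa²(a+3b)/L³ = (-7)·3²·(3+3·9)/12³ = -35/32 kN
  M_B = -Pa²b/L² = -(-7)·3²·9/12² = 63/16 kN·m
Superposition: R_A = 10361869/108000 kN, M_A = 3589039/18000 kN·m, R_B = 10266131/108000 kN, M_B = -3532901/18000 kN·m

R_A = 10361869/108000 kN, M_A = 3589039/18000 kN·m, R_B = 10266131/108000 kN, M_B = -3532901/18000 kN·m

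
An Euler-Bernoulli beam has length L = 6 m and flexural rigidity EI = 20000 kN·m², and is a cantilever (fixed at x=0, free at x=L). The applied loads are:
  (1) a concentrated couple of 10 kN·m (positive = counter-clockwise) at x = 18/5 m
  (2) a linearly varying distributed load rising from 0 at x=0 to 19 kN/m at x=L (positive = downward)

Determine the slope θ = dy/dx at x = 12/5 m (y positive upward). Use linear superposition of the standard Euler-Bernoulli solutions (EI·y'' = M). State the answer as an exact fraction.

θ(12/5) = -7098/390625 rad

Load 1 — applied couple M₀=10 kN·m at a=18/5 m (b=L-a=12/5):
  θ_1 = M₀x/EI  [x≤a] = 10·(12/5)/20000 = 3/2500 rad
Load 2 — triangular load w₀=19 kN/m (0→w₀ over full span):
  θ_2 = (w₀Lx²/4-w₀L²x/3-w₀x⁴/(24L))/EI = (19·6·(12/5)²/4-19·6²·(12/5)/3-19·(12/5)⁴/(24·6))/20000 = -30267/1562500 rad
Superposition: θ = Σ θ_i = -7098/390625 rad ≈ -0.018171 rad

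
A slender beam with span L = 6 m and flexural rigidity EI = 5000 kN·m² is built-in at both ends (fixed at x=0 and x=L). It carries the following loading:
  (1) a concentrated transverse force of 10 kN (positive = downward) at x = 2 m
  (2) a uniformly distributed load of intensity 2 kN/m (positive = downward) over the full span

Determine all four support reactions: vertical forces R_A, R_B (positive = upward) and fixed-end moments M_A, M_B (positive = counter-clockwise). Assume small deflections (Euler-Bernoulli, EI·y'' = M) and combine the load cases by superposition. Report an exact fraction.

R_A = 362/27 kN, M_A = 134/9 kN·m, R_B = 232/27 kN, M_B = -94/9 kN·m

Load 1 — point force P=10 kN at a=2 m (b=L-a=4):
  R_A = Pb²(3a+b)/L³ = 10·4²·(3·2+4)/6³ = 200/27 kN
  M_A = Pab²/L² = 10·2·4²/6² = 80/9 kN·m
  R_B = Pa²(a+3b)/L³ = 10·2²·(2+3·4)/6³ = 70/27 kN
  M_B = -Pa²b/L² = -10·2²·4/6² = -40/9 kN·m
Load 2 — uniform load w=2 kN/m over full span:
  R_A = wL/2 = 2·6/2 = 6 kN
  M_A = wL²/12 = 2·6²/12 = 6 kN·m
  R_B = wL/2 = 2·6/2 = 6 kN
  M_B = -wL²/12 = -2·6²/12 = -6 kN·m
Superposition: R_A = 362/27 kN, M_A = 134/9 kN·m, R_B = 232/27 kN, M_B = -94/9 kN·m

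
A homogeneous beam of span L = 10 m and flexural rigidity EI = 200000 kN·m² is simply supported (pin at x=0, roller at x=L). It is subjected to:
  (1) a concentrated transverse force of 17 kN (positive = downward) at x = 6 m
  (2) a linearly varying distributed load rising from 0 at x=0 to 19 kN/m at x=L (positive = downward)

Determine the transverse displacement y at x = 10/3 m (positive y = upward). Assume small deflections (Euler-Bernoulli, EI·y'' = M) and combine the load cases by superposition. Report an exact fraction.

Load 1 — point force P=17 kN at a=6 m (b=L-a=4):
  y_1 = -Pbx(L²-b²-x²)/(6LEI)  [x≤a] = -17·4·(10/3)·(10²-4²-(10/3)²)/(6·10·200000) = -697/506250 m
Load 2 — triangular load w₀=19 kN/m (0→w₀ over full span):
  y_2 = -w₀x(7L⁴-10L²x²+3x⁴)/(360LEI) = -19·(10/3)·(7·10⁴-10·10²·(10/3)²+3·(10/3)⁴)/(360·10·200000) = -19/3645 m
Superposition: y = Σ y_i = -30023/4556250 m ≈ -0.006589 m

y(10/3) = -30023/4556250 m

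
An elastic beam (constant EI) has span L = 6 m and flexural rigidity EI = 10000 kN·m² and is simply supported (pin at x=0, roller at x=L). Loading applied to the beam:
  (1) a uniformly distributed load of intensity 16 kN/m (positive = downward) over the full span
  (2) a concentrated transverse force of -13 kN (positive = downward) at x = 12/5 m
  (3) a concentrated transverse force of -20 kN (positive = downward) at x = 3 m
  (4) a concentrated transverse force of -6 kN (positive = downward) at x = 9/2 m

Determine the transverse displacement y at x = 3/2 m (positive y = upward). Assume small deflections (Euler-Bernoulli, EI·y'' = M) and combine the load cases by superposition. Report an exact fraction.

y(3/2) = -78147/10000000 m

Load 1 — uniform load w=16 kN/m over full span:
  y_1 = -wx(L³-2Lx²+x³)/(24EI) = -16·(3/2)·(6³-2·6·(3/2)²+(3/2)³)/(24·10000) = -1539/80000 m
Load 2 — point force P=-13 kN at a=12/5 m (b=L-a=18/5):
  y_2 = -Pbx(L²-b²-x²)/(6LEI)  [x≤a] = -(-13)·(18/5)·(3/2)·(6²-(18/5)²-(3/2)²)/(6·6·10000) = 81081/20000000 m
Load 3 — point force P=-20 kN at a=3 m (b=L-a=3):
  y_3 = -Pbx(L²-b²-x²)/(6LEI)  [x≤a] = -(-20)·3·(3/2)·(6²-3²-(3/2)²)/(6·6·10000) = 99/16000 m
Load 4 — point force P=-6 kN at a=9/2 m (b=L-a=3/2):
  y_4 = -Pbx(L²-b²-x²)/(6LEI)  [x≤a] = -(-6)·(3/2)·(3/2)·(6²-(3/2)²-(3/2)²)/(6·6·10000) = 189/160000 m
Superposition: y = Σ y_i = -78147/10000000 m ≈ -0.007815 m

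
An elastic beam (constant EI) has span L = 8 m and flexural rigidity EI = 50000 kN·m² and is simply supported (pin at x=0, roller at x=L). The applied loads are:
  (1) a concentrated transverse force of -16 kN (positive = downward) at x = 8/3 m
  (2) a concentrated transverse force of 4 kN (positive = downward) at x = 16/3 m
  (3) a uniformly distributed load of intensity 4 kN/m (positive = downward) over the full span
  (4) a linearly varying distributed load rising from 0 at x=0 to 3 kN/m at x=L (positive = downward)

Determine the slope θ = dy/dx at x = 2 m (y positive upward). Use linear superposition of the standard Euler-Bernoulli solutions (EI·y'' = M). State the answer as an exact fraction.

θ(2) = -79189/81000000 rad

Load 1 — point force P=-16 kN at a=8/3 m (b=L-a=16/3):
  θ_1 = -Pb(L²-b²-3x²)/(6LEI)  [x≤a] = -(-16)·(16/3)·(8²-(16/3)²-3·2²)/(6·8·50000) = 212/253125 rad
Load 2 — point force P=4 kN at a=16/3 m (b=L-a=8/3):
  θ_2 = -Pb(L²-b²-3x²)/(6LEI)  [x≤a] = -4·(8/3)·(8²-(8/3)²-3·2²)/(6·8·50000) = -101/506250 rad
Load 3 — uniform load w=4 kN/m over full span:
  θ_3 = -w(L³-6Lx²+4x³)/(24EI) = -4·(8³-6·8·2²+4·2³)/(24·50000) = -11/9375 rad
Load 4 — triangular load w₀=3 kN/m (0→w₀ over full span):
  θ_4 = -w₀(7L⁴-30L²x²+15x⁴)/(360LEI) = -3·(7·8⁴-30·8²·2²+15·2⁴)/(360·8·50000) = -1327/3000000 rad
Superposition: θ = Σ θ_i = -79189/81000000 rad ≈ -0.000978 rad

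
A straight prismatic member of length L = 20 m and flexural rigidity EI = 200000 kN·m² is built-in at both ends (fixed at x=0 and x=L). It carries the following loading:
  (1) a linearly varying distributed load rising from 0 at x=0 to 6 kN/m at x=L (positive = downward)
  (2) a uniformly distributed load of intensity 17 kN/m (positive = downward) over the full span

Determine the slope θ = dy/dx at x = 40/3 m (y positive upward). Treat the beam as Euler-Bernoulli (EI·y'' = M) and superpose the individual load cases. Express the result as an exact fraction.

θ(40/3) = 11/2250 rad

Load 1 — triangular load w₀=6 kN/m (0→w₀ over full span):
  θ_1 = -w₀(2x(L-x)(L-2x)(x+2L)+x²(L-x)²)/(120LEI) = -6·(2·(40/3)·(20-(40/3))·(20-2·(40/3))·((40/3)+2·20)+(40/3)²·(20-(40/3))²)/(120·20·200000) = 7/10125 rad
Load 2 — uniform load w=17 kN/m over full span:
  θ_2 = -wx(L-x)(L-2x)/(12EI) = -17·(40/3)·(20-(40/3))·(20-2·(40/3))/(12·200000) = 17/4050 rad
Superposition: θ = Σ θ_i = 11/2250 rad ≈ 0.004889 rad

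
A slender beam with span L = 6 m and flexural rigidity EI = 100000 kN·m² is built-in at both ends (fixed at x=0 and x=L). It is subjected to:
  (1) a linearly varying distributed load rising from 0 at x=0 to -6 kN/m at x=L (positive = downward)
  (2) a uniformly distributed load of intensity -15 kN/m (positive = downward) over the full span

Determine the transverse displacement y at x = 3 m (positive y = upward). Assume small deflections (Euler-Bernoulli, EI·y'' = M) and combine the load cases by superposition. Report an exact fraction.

Load 1 — triangular load w₀=-6 kN/m (0→w₀ over full span):
  y_1 = -w₀x²(L-x)²(x+2L)/(120LEI) = -(-6)·3²·(6-3)²·(3+2·6)/(120·6·100000) = 81/800000 m
Load 2 — uniform load w=-15 kN/m over full span:
  y_2 = -wx²(L-x)²/(24EI) = -(-15)·3²·(6-3)²/(24·100000) = 81/160000 m
Superposition: y = Σ y_i = 243/400000 m ≈ 0.000607 m

y(3) = 243/400000 m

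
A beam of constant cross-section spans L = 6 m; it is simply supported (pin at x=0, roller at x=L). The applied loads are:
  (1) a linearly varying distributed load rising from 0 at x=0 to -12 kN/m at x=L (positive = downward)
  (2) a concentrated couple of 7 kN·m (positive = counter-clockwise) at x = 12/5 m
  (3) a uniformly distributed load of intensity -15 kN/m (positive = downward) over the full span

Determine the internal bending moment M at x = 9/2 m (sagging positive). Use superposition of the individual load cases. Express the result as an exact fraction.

Load 1 — triangular load w₀=-12 kN/m (0→w₀ over full span):
  M_1 = w₀Lx/6 - w₀x³/(6L) = (-12)·6·(9/2)/6 - (-12)·(9/2)³/(6·6) = -189/8 kN·m
Load 2 — applied couple M₀=7 kN·m at a=12/5 m (b=L-a=18/5):
  M_2 = M₀x/L - M₀  [x>a] = 7·(9/2)/6 - 7 = -7/4 kN·m
Load 3 — uniform load w=-15 kN/m over full span:
  M_3 = wx(L-x)/2 = (-15)·(9/2)·(6-(9/2))/2 = -405/8 kN·m
Superposition: M = Σ M_i = -76 kN·m ≈ -76.000000 kN·m

M(9/2) = -76 kN·m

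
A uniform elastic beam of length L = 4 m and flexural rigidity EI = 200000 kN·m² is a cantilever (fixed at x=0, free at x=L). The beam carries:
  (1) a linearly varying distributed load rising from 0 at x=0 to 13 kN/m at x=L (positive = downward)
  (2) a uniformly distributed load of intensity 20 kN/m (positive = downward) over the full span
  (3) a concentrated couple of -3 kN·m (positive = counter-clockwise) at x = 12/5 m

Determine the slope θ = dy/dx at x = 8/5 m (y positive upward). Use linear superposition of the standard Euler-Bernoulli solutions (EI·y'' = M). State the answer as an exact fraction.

θ(8/5) = -58733/46875000 rad

Load 1 — triangular load w₀=13 kN/m (0→w₀ over full span):
  θ_1 = (w₀Lx²/4-w₀L²x/3-w₀x⁴/(24L))/EI = (13·4·(8/5)²/4-13·4²·(8/5)/3-13·(8/5)⁴/(24·4))/200000 = -767/1953125 rad
Load 2 — uniform load w=20 kN/m over full span:
  θ_2 = -wx(x²-3Lx+3L²)/(6EI) = -20·(8/5)·((8/5)²-3·4·(8/5)+3·4²)/(6·200000) = -196/234375 rad
Load 3 — applied couple M₀=-3 kN·m at a=12/5 m (b=L-a=8/5):
  θ_3 = M₀x/EI  [x≤a] = (-3)·(8/5)/200000 = -3/125000 rad
Superposition: θ = Σ θ_i = -58733/46875000 rad ≈ -0.001253 rad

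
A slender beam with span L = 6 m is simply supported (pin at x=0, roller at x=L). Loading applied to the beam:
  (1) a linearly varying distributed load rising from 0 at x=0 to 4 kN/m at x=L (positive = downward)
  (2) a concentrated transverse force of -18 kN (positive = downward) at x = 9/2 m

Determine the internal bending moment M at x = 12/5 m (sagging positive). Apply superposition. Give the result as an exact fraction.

M(12/5) = -342/125 kN·m

Load 1 — triangular load w₀=4 kN/m (0→w₀ over full span):
  M_1 = w₀Lx/6 - w₀x³/(6L) = 4·6·(12/5)/6 - 4·(12/5)³/(6·6) = 1008/125 kN·m
Load 2 — point force P=-18 kN at a=9/2 m (b=L-a=3/2):
  M_2 = Pbx/L  [x≤a] = (-18)·(3/2)·(12/5)/6 = -54/5 kN·m
Superposition: M = Σ M_i = -342/125 kN·m ≈ -2.736000 kN·m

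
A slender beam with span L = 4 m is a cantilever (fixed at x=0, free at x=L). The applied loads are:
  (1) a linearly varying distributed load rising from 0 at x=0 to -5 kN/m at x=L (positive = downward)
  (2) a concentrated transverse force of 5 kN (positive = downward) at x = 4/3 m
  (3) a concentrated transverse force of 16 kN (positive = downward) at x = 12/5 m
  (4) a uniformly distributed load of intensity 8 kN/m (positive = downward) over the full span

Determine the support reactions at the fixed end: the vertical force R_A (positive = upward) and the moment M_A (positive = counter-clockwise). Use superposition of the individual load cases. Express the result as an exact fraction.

Load 1 — triangular load w₀=-5 kN/m (0→w₀ over full span):
  R_A = w₀L/2 = (-5)·4/2 = -10 kN
  M_A = w₀L²/3 = (-5)·4²/3 = -80/3 kN·m
Load 2 — point force P=5 kN at a=4/3 m (b=L-a=8/3):
  R_A = P = 5 kN
  M_A = Pa = 5·(4/3) = 20/3 kN·m
Load 3 — point force P=16 kN at a=12/5 m (b=L-a=8/5):
  R_A = P = 16 kN
  M_A = Pa = 16·(12/5) = 192/5 kN·m
Load 4 — uniform load w=8 kN/m over full span:
  R_A = wL = 8·4 = 32 kN
  M_A = wL²/2 = 8·4²/2 = 64 kN·m
Superposition: R_A = 43 kN, M_A = 412/5 kN·m

R_A = 43 kN, M_A = 412/5 kN·m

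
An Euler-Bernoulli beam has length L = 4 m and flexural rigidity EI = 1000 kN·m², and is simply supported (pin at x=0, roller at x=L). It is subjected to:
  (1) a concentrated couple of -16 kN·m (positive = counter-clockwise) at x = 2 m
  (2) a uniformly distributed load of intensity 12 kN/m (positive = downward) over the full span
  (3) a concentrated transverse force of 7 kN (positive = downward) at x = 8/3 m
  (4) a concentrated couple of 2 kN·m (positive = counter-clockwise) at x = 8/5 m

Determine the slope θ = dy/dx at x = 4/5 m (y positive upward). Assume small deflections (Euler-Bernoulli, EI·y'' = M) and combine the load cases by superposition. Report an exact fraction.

θ(4/5) = -72077/2531250 rad

Load 1 — applied couple M₀=-16 kN·m at a=2 m (b=L-a=2):
  θ_1 = (M₀x²/(2L)+C₁)/EI  [x≤a] with C₁=M₀(3b²-L²)/(6L)=8/3 = ((-16)·(4/5)²/(2·4)+(8/3))/1000 = 13/9375 rad
Load 2 — uniform load w=12 kN/m over full span:
  θ_2 = -w(L³-6Lx²+4x³)/(24EI) = -12·(4³-6·4·(4/5)²+4·(4/5)³)/(24·1000) = -396/15625 rad
Load 3 — point force P=7 kN at a=8/3 m (b=L-a=4/3):
  θ_3 = -Pb(L²-b²-3x²)/(6LEI)  [x≤a] = -7·(4/3)·(4²-(4/3)²-3·(4/5)²)/(6·4·1000) = -1211/253125 rad
Load 4 — applied couple M₀=2 kN·m at a=8/5 m (b=L-a=12/5):
  θ_4 = (M₀x²/(2L)+C₁)/EI  [x≤a] with C₁=M₀(3b²-L²)/(6L)=8/75 = (2·(4/5)²/(2·4)+(8/75))/1000 = 1/3750 rad
Superposition: θ = Σ θ_i = -72077/2531250 rad ≈ -0.028475 rad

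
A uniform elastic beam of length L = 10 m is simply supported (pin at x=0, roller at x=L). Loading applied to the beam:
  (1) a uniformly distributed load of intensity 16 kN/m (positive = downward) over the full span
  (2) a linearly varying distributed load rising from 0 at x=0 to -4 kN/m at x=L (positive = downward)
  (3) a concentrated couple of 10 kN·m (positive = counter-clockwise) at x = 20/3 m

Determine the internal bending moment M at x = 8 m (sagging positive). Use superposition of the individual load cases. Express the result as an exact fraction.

M(8) = 534/5 kN·m

Load 1 — uniform load w=16 kN/m over full span:
  M_1 = wx(L-x)/2 = 16·8·(10-8)/2 = 128 kN·m
Load 2 — triangular load w₀=-4 kN/m (0→w₀ over full span):
  M_2 = w₀Lx/6 - w₀x³/(6L) = (-4)·10·8/6 - (-4)·8³/(6·10) = -96/5 kN·m
Load 3 — applied couple M₀=10 kN·m at a=20/3 m (b=L-a=10/3):
  M_3 = M₀x/L - M₀  [x>a] = 10·8/10 - 10 = -2 kN·m
Superposition: M = Σ M_i = 534/5 kN·m ≈ 106.800000 kN·m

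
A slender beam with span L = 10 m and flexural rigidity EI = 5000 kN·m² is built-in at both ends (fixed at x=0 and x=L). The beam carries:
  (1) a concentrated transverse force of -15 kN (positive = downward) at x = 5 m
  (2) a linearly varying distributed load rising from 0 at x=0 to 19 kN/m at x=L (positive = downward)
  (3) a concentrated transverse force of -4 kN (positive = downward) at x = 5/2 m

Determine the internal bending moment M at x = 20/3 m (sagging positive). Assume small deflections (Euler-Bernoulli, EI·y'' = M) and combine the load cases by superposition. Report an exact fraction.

M(20/3) = 17095/648 kN·m

Load 1 — point force P=-15 kN at a=5 m (b=L-a=5):
  M_1 = Pa²(a+3b)(L-x)/L³ - Pa²b/L²  [x>a] = (-15)·5²·(5+3·5)·(10-(20/3))/10³ - (-15)·5²·5/10² = -25/4 kN·m
Load 2 — triangular load w₀=19 kN/m (0→w₀ over full span):
  M_2 = 3w₀Lx/20 - w₀L²/30 - w₀x³/(6L) = 3·19·10·(20/3)/20 - 19·10²/30 - 19·(20/3)³/(6·10) = 2660/81 kN·m
Load 3 — point force P=-4 kN at a=5/2 m (b=L-a=15/2):
  M_3 = Pa²(a+3b)(L-x)/L³ - Pa²b/L²  [x>a] = (-4)·(5/2)²·((5/2)+3·(15/2))·(10-(20/3))/10³ - (-4)·(5/2)²·(15/2)/10² = -5/24 kN·m
Superposition: M = Σ M_i = 17095/648 kN·m ≈ 26.381173 kN·m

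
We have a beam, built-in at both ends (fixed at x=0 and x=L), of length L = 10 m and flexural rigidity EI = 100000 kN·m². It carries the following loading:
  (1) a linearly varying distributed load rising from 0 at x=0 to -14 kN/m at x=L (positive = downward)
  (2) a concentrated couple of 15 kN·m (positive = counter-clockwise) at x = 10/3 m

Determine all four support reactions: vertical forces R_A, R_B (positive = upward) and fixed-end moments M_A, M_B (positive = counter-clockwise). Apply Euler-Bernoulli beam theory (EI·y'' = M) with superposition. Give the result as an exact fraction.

R_A = -19 kN, M_A = -140/3 kN·m, R_B = -51 kN, M_B = 75 kN·m

Load 1 — triangular load w₀=-14 kN/m (0→w₀ over full span):
  R_A = 3w₀L/20 = 3·(-14)·10/20 = -21 kN
  M_A = w₀L²/30 = (-14)·10²/30 = -140/3 kN·m
  R_B = 7w₀L/20 = 7·(-14)·10/20 = -49 kN
  M_B = -w₀L²/20 = -(-14)·10²/20 = 70 kN·m
Load 2 — applied couple M₀=15 kN·m at a=10/3 m (b=L-a=20/3):
  R_A = 6M₀ab/L³ = 6·15·(10/3)·(20/3)/10³ = 2 kN
  M_A = M₀b(2a-b)/L² = 15·(20/3)·(2·(10/3)-(20/3))/10² = 0 kN·m
  R_B = -6M₀ab/L³ = -6·15·(10/3)·(20/3)/10³ = -2 kN
  M_B = M₀a(2b-a)/L² = 15·(10/3)·(2·(20/3)-(10/3))/10² = 5 kN·m
Superposition: R_A = -19 kN, M_A = -140/3 kN·m, R_B = -51 kN, M_B = 75 kN·m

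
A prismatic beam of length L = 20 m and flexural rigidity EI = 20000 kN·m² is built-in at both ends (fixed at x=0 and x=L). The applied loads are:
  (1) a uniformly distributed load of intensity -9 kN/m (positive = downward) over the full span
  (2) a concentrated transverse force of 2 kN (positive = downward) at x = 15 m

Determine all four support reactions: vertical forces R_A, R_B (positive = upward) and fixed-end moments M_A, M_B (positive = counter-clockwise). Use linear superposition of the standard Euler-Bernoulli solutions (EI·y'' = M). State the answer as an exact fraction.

R_A = -1435/16 kN, M_A = -2385/8 kN·m, R_B = -1413/16 kN, M_B = 2355/8 kN·m

Load 1 — uniform load w=-9 kN/m over full span:
  R_A = wL/2 = (-9)·20/2 = -90 kN
  M_A = wL²/12 = (-9)·20²/12 = -300 kN·m
  R_B = wL/2 = (-9)·20/2 = -90 kN
  M_B = -wL²/12 = -(-9)·20²/12 = 300 kN·m
Load 2 — point force P=2 kN at a=15 m (b=L-a=5):
  R_A = Pb²(3a+b)/L³ = 2·5²·(3·15+5)/20³ = 5/16 kN
  M_A = Pab²/L² = 2·15·5²/20² = 15/8 kN·m
  R_B = Pa²(a+3b)/L³ = 2·15²·(15+3·5)/20³ = 27/16 kN
  M_B = -Pa²b/L² = -2·15²·5/20² = -45/8 kN·m
Superposition: R_A = -1435/16 kN, M_A = -2385/8 kN·m, R_B = -1413/16 kN, M_B = 2355/8 kN·m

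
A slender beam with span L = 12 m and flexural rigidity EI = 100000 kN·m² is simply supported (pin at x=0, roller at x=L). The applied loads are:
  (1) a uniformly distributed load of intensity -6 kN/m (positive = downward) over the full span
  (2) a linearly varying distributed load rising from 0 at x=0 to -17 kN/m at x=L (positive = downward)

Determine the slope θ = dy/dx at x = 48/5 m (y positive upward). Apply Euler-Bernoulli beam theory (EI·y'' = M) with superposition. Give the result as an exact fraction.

Load 1 — uniform load w=-6 kN/m over full span:
  θ_1 = -w(L³-6Lx²+4x³)/(24EI) = -(-6)·(12³-6·12·(48/5)²+4·(48/5)³)/(24·100000) = -2673/781250 rad
Load 2 — triangular load w₀=-17 kN/m (0→w₀ over full span):
  θ_2 = -w₀(7L⁴-30L²x²+15x⁴)/(360LEI) = -(-17)·(7·12⁴-30·12²·(48/5)²+15·(48/5)⁴)/(360·12·100000) = -38607/7812500 rad
Superposition: θ = Σ θ_i = -65337/7812500 rad ≈ -0.008363 rad

θ(48/5) = -65337/7812500 rad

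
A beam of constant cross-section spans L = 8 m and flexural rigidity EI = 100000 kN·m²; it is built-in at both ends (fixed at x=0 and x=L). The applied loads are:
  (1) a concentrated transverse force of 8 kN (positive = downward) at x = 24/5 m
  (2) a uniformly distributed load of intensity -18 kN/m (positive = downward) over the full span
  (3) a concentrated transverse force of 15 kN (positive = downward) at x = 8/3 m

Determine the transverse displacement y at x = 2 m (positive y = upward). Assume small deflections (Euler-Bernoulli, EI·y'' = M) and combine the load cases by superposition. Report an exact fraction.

Load 1 — point force P=8 kN at a=24/5 m (b=L-a=16/5):
  y_1 = -Pb²x²(3aL-(3a+b)x)/(6L³EI)  [x≤a] = -8·(16/5)²·2²·(3·(24/5)·8-(3·(24/5)+(16/5))·2)/(6·8³·100000) = -4/46875 m
Load 2 — uniform load w=-18 kN/m over full span:
  y_2 = -wx²(L-x)²/(24EI) = -(-18)·2²·(8-2)²/(24·100000) = 27/25000 m
Load 3 — point force P=15 kN at a=8/3 m (b=L-a=16/3):
  y_3 = -Pb²x²(3aL-(3a+b)x)/(6L³EI)  [x≤a] = -15·(16/3)²·2²·(3·(8/3)·8-(3·(8/3)+(16/3))·2)/(6·8³·100000) = -7/33750 m
Superposition: y = Σ y_i = 2657/3375000 m ≈ 0.000787 m

y(2) = 2657/3375000 m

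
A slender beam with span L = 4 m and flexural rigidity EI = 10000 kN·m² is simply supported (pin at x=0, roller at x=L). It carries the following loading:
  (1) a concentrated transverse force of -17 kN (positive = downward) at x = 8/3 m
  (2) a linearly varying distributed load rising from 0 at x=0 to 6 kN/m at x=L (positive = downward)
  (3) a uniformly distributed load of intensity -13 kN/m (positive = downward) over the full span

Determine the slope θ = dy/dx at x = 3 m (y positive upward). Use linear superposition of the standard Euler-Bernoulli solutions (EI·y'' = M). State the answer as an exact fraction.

Load 1 — point force P=-17 kN at a=8/3 m (b=L-a=4/3):
  θ_1 = -Pa(2L²-6Lx+3x²+a²)/(6LEI)  [x>a] = -(-17)·(8/3)·(2·4²-6·4·3+3·3²+(8/3)²)/(6·4·10000) = -901/810000 rad
Load 2 — triangular load w₀=6 kN/m (0→w₀ over full span):
  θ_2 = -w₀(7L⁴-30L²x²+15x⁴)/(360LEI) = -6·(7·4⁴-30·4²·3²+15·3⁴)/(360·4·10000) = 1313/2400000 rad
Load 3 — uniform load w=-13 kN/m over full span:
  θ_3 = -w(L³-6Lx²+4x³)/(24EI) = -(-13)·(4³-6·4·3²+4·3³)/(24·10000) = -143/60000 rad
Superposition: θ = Σ θ_i = -191069/64800000 rad ≈ -0.002949 rad

θ(3) = -191069/64800000 rad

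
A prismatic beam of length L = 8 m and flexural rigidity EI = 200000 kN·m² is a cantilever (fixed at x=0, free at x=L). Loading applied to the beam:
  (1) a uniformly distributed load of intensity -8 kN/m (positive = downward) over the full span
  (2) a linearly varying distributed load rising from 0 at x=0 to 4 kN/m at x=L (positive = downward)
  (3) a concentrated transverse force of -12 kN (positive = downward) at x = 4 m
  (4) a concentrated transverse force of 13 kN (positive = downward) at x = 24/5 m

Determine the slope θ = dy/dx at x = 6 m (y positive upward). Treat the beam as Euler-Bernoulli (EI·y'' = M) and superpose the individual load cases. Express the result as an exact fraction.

Load 1 — uniform load w=-8 kN/m over full span:
  θ_1 = -wx(x²-3Lx+3L²)/(6EI) = -(-8)·6·(6²-3·8·6+3·8²)/(6·200000) = 21/6250 rad
Load 2 — triangular load w₀=4 kN/m (0→w₀ over full span):
  θ_2 = (w₀Lx²/4-w₀L²x/3-w₀x⁴/(24L))/EI = (4·8·6²/4-4·8²·6/3-4·6⁴/(24·8))/200000 = -251/200000 rad
Load 3 — point force P=-12 kN at a=4 m (b=L-a=4):
  θ_3 = -Pa²/(2EI)  [x>a] = -(-12)·4²/(2·200000) = 3/6250 rad
Load 4 — point force P=13 kN at a=24/5 m (b=L-a=16/5):
  θ_4 = -Pa²/(2EI)  [x>a] = -13·(24/5)²/(2·200000) = -117/156250 rad
Superposition: θ = Σ θ_i = 9181/5000000 rad ≈ 0.001836 rad

θ(6) = 9181/5000000 rad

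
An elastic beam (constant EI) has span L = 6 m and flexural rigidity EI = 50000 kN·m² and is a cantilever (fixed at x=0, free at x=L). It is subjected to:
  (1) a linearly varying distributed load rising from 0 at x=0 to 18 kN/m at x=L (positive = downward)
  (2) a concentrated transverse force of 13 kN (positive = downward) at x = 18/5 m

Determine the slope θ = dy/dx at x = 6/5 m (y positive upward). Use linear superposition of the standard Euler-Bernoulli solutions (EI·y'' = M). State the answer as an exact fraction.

θ(6/5) = -20889/3906250 rad

Load 1 — triangular load w₀=18 kN/m (0→w₀ over full span):
  θ_1 = (w₀Lx²/4-w₀L²x/3-w₀x⁴/(24L))/EI = (18·6·(6/5)²/4-18·6²·(6/5)/3-18·(6/5)⁴/(24·6))/50000 = -68931/15625000 rad
Load 2 — point force P=13 kN at a=18/5 m (b=L-a=12/5):
  θ_2 = -Px(2a-x)/(2EI)  [x≤a] = -13·(6/5)·(2·(18/5)-(6/5))/(2·50000) = -117/125000 rad
Superposition: θ = Σ θ_i = -20889/3906250 rad ≈ -0.005348 rad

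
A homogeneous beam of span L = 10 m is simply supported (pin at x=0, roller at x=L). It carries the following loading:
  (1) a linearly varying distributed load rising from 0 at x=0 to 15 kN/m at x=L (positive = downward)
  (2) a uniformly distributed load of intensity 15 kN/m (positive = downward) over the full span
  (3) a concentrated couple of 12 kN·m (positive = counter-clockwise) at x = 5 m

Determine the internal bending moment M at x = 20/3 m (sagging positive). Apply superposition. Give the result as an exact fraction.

Load 1 — triangular load w₀=15 kN/m (0→w₀ over full span):
  M_1 = w₀Lx/6 - w₀x³/(6L) = 15·10·(20/3)/6 - 15·(20/3)³/(6·10) = 2500/27 kN·m
Load 2 — uniform load w=15 kN/m over full span:
  M_2 = wx(L-x)/2 = 15·(20/3)·(10-(20/3))/2 = 500/3 kN·m
Load 3 — applied couple M₀=12 kN·m at a=5 m (b=L-a=5):
  M_3 = M₀x/L - M₀  [x>a] = 12·(20/3)/10 - 12 = -4 kN·m
Superposition: M = Σ M_i = 6892/27 kN·m ≈ 255.259259 kN·m

M(20/3) = 6892/27 kN·m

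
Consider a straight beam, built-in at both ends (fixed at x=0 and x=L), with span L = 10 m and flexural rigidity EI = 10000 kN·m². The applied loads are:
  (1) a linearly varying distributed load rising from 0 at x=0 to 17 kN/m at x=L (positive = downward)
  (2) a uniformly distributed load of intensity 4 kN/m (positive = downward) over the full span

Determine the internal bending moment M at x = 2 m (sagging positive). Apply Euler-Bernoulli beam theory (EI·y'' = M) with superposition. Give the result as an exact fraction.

Load 1 — triangular load w₀=17 kN/m (0→w₀ over full span):
  M_1 = 3w₀Lx/20 - w₀L²/30 - w₀x³/(6L) = 3·17·10·2/20 - 17·10²/30 - 17·2³/(6·10) = -119/15 kN·m
Load 2 — uniform load w=4 kN/m over full span:
  M_2 = wLx/2 - wL²/12 - wx²/2 = 4·10·2/2 - 4·10²/12 - 4·2²/2 = -4/3 kN·m
Superposition: M = Σ M_i = -139/15 kN·m ≈ -9.266667 kN·m

M(2) = -139/15 kN·m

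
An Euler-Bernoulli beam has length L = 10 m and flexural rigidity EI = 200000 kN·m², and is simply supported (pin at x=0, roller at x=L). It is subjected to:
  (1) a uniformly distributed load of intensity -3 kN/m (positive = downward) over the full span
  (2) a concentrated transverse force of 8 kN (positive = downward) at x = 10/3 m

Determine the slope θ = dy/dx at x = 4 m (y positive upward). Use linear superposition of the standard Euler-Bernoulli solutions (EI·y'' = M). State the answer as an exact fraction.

θ(4) = 2309/16200000 rad

Load 1 — uniform load w=-3 kN/m over full span:
  θ_1 = -w(L³-6Lx²+4x³)/(24EI) = -(-3)·(10³-6·10·4²+4·4³)/(24·200000) = 37/200000 rad
Load 2 — point force P=8 kN at a=10/3 m (b=L-a=20/3):
  θ_2 = -Pa(2L²-6Lx+3x²+a²)/(6LEI)  [x>a] = -8·(10/3)·(2·10²-6·10·4+3·4²+(10/3)²)/(6·10·200000) = -43/1012500 rad
Superposition: θ = Σ θ_i = 2309/16200000 rad ≈ 0.000143 rad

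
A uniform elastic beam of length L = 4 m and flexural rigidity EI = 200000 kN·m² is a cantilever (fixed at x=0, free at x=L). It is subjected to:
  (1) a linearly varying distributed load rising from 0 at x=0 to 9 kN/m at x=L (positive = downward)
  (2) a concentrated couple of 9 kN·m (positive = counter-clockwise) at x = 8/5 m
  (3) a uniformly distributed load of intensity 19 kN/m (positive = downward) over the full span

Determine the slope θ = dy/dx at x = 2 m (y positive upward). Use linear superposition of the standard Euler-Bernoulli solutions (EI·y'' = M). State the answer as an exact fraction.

Load 1 — triangular load w₀=9 kN/m (0→w₀ over full span):
  θ_1 = (w₀Lx²/4-w₀L²x/3-w₀x⁴/(24L))/EI = (9·4·2²/4-9·4²·2/3-9·2⁴/(24·4))/200000 = -123/400000 rad
Load 2 — applied couple M₀=9 kN·m at a=8/5 m (b=L-a=12/5):
  θ_2 = M₀a/EI  [x>a] = 9·(8/5)/200000 = 9/125000 rad
Load 3 — uniform load w=19 kN/m over full span:
  θ_3 = -wx(x²-3Lx+3L²)/(6EI) = -19·2·(2²-3·4·2+3·4²)/(6·200000) = -133/150000 rad
Superposition: θ = Σ θ_i = -6733/6000000 rad ≈ -0.001122 rad

θ(2) = -6733/6000000 rad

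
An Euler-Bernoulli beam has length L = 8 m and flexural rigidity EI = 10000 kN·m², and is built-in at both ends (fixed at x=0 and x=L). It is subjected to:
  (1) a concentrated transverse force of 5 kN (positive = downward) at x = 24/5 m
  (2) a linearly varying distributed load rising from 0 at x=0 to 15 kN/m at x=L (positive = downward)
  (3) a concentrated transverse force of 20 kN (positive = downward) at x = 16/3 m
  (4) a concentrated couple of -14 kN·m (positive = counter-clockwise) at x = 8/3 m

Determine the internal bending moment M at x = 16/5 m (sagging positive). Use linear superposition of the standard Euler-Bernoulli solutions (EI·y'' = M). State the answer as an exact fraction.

Load 1 — point force P=5 kN at a=24/5 m (b=L-a=16/5):
  M_1 = Pb²(3a+b)x/L³ - Pab²/L²  [x≤a] = 5·(16/5)²·(3·(24/5)+(16/5))·(16/5)/8³ - 5·(24/5)·(16/5)²/8² = 224/125 kN·m
Load 2 — triangular load w₀=15 kN/m (0→w₀ over full span):
  M_2 = 3w₀Lx/20 - w₀L²/30 - w₀x³/(6L) = 3·15·8·(16/5)/20 - 15·8²/30 - 15·(16/5)³/(6·8) = 384/25 kN·m
Load 3 — point force P=20 kN at a=16/3 m (b=L-a=8/3):
  M_3 = Pb²(3a+b)x/L³ - Pab²/L²  [x≤a] = 20·(8/3)²·(3·(16/3)+(8/3))·(16/5)/8³ - 20·(16/3)·(8/3)²/8² = 128/27 kN·m
Load 4 — applied couple M₀=-14 kN·m at a=8/3 m (b=L-a=16/3):
  M_4 = R_Ax - M_A - M₀  [x>a] with R_A=-7/3, M_A=0 = (-7/3)·(16/5) - 0 - (-14) = 98/15 kN·m
Superposition: M = Σ M_i = 95938/3375 kN·m ≈ 28.426074 kN·m

M(16/5) = 95938/3375 kN·m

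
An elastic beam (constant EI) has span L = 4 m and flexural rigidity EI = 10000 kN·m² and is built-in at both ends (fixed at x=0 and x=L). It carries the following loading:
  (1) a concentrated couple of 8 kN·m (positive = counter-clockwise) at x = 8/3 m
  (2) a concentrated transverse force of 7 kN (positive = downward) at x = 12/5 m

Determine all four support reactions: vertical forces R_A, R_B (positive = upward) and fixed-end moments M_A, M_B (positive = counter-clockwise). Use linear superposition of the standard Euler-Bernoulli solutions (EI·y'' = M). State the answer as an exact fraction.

Load 1 — applied couple M₀=8 kN·m at a=8/3 m (b=L-a=4/3):
  R_A = 6M₀ab/L³ = 6·8·(8/3)·(4/3)/4³ = 8/3 kN
  M_A = M₀b(2a-b)/L² = 8·(4/3)·(2·(8/3)-(4/3))/4² = 8/3 kN·m
  R_B = -6M₀ab/L³ = -6·8·(8/3)·(4/3)/4³ = -8/3 kN
  M_B = M₀a(2b-a)/L² = 8·(8/3)·(2·(4/3)-(8/3))/4² = 0 kN·m
Load 2 — point force P=7 kN at a=12/5 m (b=L-a=8/5):
  R_A = Pb²(3a+b)/L³ = 7·(8/5)²·(3·(12/5)+(8/5))/4³ = 308/125 kN
  M_A = Pab²/L² = 7·(12/5)·(8/5)²/4² = 336/125 kN·m
  R_B = Pa²(a+3b)/L³ = 7·(12/5)²·((12/5)+3·(8/5))/4³ = 567/125 kN
  M_B = -Pa²b/L² = -7·(12/5)²·(8/5)/4² = -504/125 kN·m
Superposition: R_A = 1924/375 kN, M_A = 2008/375 kN·m, R_B = 701/375 kN, M_B = -504/125 kN·m

R_A = 1924/375 kN, M_A = 2008/375 kN·m, R_B = 701/375 kN, M_B = -504/125 kN·m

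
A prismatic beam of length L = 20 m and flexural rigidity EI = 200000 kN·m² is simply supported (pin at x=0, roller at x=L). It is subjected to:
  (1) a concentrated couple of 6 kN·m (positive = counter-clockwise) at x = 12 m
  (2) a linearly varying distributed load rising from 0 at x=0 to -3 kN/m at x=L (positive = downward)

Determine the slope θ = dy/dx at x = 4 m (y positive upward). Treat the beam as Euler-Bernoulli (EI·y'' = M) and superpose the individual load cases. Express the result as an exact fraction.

Load 1 — applied couple M₀=6 kN·m at a=12 m (b=L-a=8):
  θ_1 = (M₀x²/(2L)+C₁)/EI  [x≤a] with C₁=M₀(3b²-L²)/(6L)=-52/5 = (6·4²/(2·20)+(-52/5))/200000 = -1/25000 rad
Load 2 — triangular load w₀=-3 kN/m (0→w₀ over full span):
  θ_2 = -w₀(7L⁴-30L²x²+15x⁴)/(360LEI) = -(-3)·(7·20⁴-30·20²·4²+15·4⁴)/(360·20·200000) = 91/46875 rad
Superposition: θ = Σ θ_i = 713/375000 rad ≈ 0.001901 rad

θ(4) = 713/375000 rad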